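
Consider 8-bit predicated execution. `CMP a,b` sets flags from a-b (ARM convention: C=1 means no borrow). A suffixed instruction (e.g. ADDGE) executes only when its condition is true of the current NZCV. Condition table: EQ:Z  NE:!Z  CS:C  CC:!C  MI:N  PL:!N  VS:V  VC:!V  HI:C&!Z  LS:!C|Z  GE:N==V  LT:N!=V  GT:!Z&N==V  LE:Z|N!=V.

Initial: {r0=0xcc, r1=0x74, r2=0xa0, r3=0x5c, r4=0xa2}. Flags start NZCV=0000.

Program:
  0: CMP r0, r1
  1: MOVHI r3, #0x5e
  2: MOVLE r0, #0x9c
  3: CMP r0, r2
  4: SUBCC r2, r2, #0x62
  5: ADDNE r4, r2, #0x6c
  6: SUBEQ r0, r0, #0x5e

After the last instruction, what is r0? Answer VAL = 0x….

[0] flags=0011 → (cmp)
[1] flags=0011 HI?T → r3=0x5e
[2] flags=0011 LE?T → r0=0x9c
[3] flags=1000 → (cmp)
[4] flags=1000 CC?T → r2=0x3e
[5] flags=1000 NE?T → r4=0xaa
[6] flags=1000 EQ?F → skip

VAL = 0x9c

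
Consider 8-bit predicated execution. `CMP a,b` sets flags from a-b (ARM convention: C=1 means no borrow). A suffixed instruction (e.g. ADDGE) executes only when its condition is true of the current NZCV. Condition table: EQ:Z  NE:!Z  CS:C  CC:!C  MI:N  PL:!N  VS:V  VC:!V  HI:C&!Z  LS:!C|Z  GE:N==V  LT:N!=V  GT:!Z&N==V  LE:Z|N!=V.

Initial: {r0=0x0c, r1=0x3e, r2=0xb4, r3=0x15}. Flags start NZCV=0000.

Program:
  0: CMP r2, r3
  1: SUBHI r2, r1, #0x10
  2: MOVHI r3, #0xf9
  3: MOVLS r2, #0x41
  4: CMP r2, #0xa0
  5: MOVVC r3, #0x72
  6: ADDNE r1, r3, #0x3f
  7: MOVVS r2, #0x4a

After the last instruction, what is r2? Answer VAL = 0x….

VAL = 0x4a

[0] flags=1010 → (cmp)
[1] flags=1010 HI?T → r2=0x2e
[2] flags=1010 HI?T → r3=0xf9
[3] flags=1010 LS?F → skip
[4] flags=1001 → (cmp)
[5] flags=1001 VC?F → skip
[6] flags=1001 NE?T → r1=0x38
[7] flags=1001 VS?T → r2=0x4a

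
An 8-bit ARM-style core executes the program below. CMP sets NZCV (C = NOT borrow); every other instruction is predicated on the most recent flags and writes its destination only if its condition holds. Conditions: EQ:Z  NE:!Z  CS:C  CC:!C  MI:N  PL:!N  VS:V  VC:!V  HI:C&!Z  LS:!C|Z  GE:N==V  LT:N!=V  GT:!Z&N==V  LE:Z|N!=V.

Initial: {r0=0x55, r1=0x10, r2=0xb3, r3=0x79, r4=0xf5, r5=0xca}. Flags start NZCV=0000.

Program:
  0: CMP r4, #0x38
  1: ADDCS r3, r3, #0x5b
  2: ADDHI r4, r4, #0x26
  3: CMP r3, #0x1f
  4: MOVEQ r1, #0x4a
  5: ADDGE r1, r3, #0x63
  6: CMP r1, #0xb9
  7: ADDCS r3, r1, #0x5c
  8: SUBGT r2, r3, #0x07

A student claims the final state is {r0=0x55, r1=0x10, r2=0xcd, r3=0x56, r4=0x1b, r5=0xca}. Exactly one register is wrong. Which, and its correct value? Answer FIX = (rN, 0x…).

[0] flags=1010 → (cmp)
[1] flags=1010 CS?T → r3=0xd4
[2] flags=1010 HI?T → r4=0x1b
[3] flags=1010 → (cmp)
[4] flags=1010 EQ?F → skip
[5] flags=1010 GE?F → skip
[6] flags=0000 → (cmp)
[7] flags=0000 CS?F → skip
[8] flags=0000 GT?T → r2=0xcd

FIX = (r3, 0xd4)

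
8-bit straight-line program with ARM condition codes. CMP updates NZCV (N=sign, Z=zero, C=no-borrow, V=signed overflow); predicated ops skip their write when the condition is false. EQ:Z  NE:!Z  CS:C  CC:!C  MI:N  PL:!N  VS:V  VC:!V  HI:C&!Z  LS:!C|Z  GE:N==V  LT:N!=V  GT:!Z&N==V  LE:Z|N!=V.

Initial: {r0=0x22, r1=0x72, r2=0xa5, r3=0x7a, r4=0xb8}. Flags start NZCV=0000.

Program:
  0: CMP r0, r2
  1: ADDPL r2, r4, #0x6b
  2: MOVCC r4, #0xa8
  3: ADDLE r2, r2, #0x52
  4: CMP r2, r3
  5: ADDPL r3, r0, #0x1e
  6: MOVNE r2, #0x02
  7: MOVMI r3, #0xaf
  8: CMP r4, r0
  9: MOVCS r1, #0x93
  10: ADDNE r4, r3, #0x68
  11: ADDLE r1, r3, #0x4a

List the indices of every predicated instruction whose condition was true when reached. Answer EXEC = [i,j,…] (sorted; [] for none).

0: ✓ CMP  NZCV=0000
1: ✓ ADDPL  r2←0x23
2: ✓ MOVCC  r4←0xa8
3: · ADDLE
4: ✓ CMP  NZCV=1000
5: · ADDPL
6: ✓ MOVNE  r2←0x02
7: ✓ MOVMI  r3←0xaf
8: ✓ CMP  NZCV=1010
9: ✓ MOVCS  r1←0x93
10: ✓ ADDNE  r4←0x17
11: ✓ ADDLE  r1←0xf9

EXEC = [1,2,6,7,9,10,11]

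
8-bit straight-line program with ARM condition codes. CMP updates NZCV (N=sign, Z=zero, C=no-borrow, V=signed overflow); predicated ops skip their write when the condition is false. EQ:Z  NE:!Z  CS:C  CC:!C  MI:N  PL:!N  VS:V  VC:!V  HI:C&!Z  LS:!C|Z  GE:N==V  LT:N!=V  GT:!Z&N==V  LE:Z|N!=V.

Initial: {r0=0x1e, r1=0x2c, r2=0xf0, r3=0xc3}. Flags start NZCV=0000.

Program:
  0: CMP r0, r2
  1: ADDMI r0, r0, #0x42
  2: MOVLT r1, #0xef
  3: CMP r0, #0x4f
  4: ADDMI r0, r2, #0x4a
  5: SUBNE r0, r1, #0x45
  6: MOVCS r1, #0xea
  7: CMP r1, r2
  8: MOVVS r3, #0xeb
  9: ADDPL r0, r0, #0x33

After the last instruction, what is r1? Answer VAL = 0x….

VAL = 0x2c

0: ✓ CMP  NZCV=0000
1: · ADDMI
2: · MOVLT
3: ✓ CMP  NZCV=1000
4: ✓ ADDMI  r0←0x3a
5: ✓ SUBNE  r0←0xe7
6: · MOVCS
7: ✓ CMP  NZCV=0000
8: · MOVVS
9: ✓ ADDPL  r0←0x1a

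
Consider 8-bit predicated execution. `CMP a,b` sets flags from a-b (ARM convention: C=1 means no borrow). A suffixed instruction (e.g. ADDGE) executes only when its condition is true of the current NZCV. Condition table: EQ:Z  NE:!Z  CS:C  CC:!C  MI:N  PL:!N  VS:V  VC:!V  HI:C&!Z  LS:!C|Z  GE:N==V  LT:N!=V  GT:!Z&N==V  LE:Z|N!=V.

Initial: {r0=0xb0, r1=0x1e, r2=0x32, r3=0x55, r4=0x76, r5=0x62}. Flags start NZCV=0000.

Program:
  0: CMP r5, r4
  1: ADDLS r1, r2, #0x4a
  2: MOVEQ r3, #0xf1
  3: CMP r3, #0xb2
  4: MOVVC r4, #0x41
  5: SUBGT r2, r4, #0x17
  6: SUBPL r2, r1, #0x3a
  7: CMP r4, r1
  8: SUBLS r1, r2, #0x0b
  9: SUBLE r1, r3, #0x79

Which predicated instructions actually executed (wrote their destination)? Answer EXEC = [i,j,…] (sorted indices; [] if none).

EXEC = [1,5,8,9]

0: ✓ CMP  NZCV=1000
1: ✓ ADDLS  r1←0x7c
2: · MOVEQ
3: ✓ CMP  NZCV=1001
4: · MOVVC
5: ✓ SUBGT  r2←0x5f
6: · SUBPL
7: ✓ CMP  NZCV=1000
8: ✓ SUBLS  r1←0x54
9: ✓ SUBLE  r1←0xdc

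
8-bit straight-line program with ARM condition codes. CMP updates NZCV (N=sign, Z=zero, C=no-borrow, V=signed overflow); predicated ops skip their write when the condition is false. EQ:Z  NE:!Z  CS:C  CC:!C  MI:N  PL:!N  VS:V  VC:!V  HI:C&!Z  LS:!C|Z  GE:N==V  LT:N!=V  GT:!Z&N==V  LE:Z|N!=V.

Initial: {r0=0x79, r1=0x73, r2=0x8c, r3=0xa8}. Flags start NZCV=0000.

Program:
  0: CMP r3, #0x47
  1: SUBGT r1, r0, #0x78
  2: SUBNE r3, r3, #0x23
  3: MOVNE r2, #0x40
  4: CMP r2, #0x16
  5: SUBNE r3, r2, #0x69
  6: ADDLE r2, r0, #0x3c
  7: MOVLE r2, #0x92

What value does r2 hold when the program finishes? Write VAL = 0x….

[0] flags=0011 → (cmp)
[1] flags=0011 GT?F → skip
[2] flags=0011 NE?T → r3=0x85
[3] flags=0011 NE?T → r2=0x40
[4] flags=0010 → (cmp)
[5] flags=0010 NE?T → r3=0xd7
[6] flags=0010 LE?F → skip
[7] flags=0010 LE?F → skip

VAL = 0x40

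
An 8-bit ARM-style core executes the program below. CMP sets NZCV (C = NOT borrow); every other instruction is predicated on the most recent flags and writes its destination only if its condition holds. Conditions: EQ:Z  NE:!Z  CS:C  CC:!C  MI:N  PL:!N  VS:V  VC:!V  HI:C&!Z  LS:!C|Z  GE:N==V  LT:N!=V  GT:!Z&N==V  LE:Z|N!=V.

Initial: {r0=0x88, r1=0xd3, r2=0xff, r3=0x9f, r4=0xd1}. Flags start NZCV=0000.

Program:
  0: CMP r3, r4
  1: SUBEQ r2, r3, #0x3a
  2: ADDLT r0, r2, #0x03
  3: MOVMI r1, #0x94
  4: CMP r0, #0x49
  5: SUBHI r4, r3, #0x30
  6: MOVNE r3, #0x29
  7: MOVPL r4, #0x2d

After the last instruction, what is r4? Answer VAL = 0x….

[0] flags=1000 → (cmp)
[1] flags=1000 EQ?F → skip
[2] flags=1000 LT?T → r0=0x02
[3] flags=1000 MI?T → r1=0x94
[4] flags=1000 → (cmp)
[5] flags=1000 HI?F → skip
[6] flags=1000 NE?T → r3=0x29
[7] flags=1000 PL?F → skip

VAL = 0xd1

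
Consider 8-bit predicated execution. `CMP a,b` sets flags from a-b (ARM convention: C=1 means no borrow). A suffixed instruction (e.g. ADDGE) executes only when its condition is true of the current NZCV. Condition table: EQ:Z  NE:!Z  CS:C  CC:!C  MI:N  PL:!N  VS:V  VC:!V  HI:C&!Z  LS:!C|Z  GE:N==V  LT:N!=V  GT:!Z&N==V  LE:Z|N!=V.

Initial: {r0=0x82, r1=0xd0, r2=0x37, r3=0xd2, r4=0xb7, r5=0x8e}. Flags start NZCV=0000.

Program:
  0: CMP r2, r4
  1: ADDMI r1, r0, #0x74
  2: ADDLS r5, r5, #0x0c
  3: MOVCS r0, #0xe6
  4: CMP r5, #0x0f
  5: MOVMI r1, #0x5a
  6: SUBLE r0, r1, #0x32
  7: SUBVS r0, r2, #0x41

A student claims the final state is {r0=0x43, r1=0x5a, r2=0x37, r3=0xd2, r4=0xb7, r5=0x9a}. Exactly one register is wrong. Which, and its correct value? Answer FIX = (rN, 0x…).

[0] flags=1001 → (cmp)
[1] flags=1001 MI?T → r1=0xf6
[2] flags=1001 LS?T → r5=0x9a
[3] flags=1001 CS?F → skip
[4] flags=1010 → (cmp)
[5] flags=1010 MI?T → r1=0x5a
[6] flags=1010 LE?T → r0=0x28
[7] flags=1010 VS?F → skip

FIX = (r0, 0x28)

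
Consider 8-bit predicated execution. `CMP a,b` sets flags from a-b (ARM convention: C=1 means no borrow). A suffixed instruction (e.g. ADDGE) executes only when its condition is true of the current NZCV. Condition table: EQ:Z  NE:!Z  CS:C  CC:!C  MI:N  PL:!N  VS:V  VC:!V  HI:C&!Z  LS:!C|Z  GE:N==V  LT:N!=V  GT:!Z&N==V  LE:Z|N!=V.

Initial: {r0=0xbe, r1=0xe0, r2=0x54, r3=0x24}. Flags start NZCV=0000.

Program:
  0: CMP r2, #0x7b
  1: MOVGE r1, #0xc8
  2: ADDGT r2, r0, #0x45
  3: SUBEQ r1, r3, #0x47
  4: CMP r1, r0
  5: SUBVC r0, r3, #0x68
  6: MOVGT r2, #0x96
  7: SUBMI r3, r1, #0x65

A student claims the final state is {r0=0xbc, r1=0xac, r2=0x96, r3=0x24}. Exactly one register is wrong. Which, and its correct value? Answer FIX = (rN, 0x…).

FIX = (r1, 0xe0)

0: ✓ CMP  NZCV=1000
1: · MOVGE
2: · ADDGT
3: · SUBEQ
4: ✓ CMP  NZCV=0010
5: ✓ SUBVC  r0←0xbc
6: ✓ MOVGT  r2←0x96
7: · SUBMI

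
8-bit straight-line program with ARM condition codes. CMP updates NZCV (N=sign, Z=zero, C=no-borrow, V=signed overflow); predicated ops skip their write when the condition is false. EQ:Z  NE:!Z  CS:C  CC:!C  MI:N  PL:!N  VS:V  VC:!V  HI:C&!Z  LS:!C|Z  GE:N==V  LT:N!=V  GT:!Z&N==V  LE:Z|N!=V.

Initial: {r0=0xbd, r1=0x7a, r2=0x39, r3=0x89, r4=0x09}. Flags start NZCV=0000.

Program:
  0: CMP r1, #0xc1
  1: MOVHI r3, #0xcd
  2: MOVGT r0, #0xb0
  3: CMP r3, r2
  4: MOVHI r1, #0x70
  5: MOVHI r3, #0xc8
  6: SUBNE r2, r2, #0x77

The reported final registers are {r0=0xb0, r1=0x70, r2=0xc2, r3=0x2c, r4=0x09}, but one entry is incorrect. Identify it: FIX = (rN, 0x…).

FIX = (r3, 0xc8)

0: ✓ CMP  NZCV=1001
1: · MOVHI
2: ✓ MOVGT  r0←0xb0
3: ✓ CMP  NZCV=0011
4: ✓ MOVHI  r1←0x70
5: ✓ MOVHI  r3←0xc8
6: ✓ SUBNE  r2←0xc2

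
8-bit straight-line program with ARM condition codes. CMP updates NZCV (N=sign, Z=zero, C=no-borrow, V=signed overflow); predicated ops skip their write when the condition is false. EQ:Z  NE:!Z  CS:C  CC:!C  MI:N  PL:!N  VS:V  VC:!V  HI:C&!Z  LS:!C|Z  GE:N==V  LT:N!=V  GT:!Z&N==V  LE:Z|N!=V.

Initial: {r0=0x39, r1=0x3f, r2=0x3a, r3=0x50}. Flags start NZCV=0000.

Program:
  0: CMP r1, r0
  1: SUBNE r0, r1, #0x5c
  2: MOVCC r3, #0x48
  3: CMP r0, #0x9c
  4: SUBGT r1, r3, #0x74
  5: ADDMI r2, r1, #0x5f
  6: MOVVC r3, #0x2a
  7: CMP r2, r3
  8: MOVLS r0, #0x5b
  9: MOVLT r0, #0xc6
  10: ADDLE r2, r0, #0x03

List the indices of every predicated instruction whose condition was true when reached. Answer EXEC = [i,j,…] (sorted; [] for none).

[0] flags=0010 → (cmp)
[1] flags=0010 NE?T → r0=0xe3
[2] flags=0010 CC?F → skip
[3] flags=0010 → (cmp)
[4] flags=0010 GT?T → r1=0xdc
[5] flags=0010 MI?F → skip
[6] flags=0010 VC?T → r3=0x2a
[7] flags=0010 → (cmp)
[8] flags=0010 LS?F → skip
[9] flags=0010 LT?F → skip
[10] flags=0010 LE?F → skip

EXEC = [1,4,6]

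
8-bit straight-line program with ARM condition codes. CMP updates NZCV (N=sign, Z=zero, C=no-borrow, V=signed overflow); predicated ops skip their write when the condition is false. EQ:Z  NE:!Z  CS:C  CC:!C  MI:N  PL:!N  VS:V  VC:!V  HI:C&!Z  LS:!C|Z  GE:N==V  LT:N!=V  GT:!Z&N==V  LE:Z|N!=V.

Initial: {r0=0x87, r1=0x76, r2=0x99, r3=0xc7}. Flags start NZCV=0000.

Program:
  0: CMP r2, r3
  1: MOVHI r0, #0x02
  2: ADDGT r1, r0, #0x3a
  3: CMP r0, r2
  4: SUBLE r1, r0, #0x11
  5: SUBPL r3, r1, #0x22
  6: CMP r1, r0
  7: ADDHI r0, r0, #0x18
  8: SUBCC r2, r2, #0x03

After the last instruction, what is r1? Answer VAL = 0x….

VAL = 0x76

0: ✓ CMP  NZCV=1000
1: · MOVHI
2: · ADDGT
3: ✓ CMP  NZCV=1000
4: ✓ SUBLE  r1←0x76
5: · SUBPL
6: ✓ CMP  NZCV=1001
7: · ADDHI
8: ✓ SUBCC  r2←0x96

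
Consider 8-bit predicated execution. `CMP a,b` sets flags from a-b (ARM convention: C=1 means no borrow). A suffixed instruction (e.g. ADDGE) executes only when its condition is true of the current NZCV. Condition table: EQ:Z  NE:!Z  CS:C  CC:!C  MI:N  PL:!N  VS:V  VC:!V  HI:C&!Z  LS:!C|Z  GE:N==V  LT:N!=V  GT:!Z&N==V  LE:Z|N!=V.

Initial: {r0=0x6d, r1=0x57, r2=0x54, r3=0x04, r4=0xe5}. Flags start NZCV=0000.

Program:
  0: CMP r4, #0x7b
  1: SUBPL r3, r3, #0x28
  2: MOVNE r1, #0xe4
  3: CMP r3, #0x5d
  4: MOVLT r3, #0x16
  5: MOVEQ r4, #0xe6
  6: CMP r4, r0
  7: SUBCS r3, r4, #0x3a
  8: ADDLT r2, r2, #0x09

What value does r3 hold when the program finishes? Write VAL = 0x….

VAL = 0xab

[0] flags=0011 → (cmp)
[1] flags=0011 PL?T → r3=0xdc
[2] flags=0011 NE?T → r1=0xe4
[3] flags=0011 → (cmp)
[4] flags=0011 LT?T → r3=0x16
[5] flags=0011 EQ?F → skip
[6] flags=0011 → (cmp)
[7] flags=0011 CS?T → r3=0xab
[8] flags=0011 LT?T → r2=0x5d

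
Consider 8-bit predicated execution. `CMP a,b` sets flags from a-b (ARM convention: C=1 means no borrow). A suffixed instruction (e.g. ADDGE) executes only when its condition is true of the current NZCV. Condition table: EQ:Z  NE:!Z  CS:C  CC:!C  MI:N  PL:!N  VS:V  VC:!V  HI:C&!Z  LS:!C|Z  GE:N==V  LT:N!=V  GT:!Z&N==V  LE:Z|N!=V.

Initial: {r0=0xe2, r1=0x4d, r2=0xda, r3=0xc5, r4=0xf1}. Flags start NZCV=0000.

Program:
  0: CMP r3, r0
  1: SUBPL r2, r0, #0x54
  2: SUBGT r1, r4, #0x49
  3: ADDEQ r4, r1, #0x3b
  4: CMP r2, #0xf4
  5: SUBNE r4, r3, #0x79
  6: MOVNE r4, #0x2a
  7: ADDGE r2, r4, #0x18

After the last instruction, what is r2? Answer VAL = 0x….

[0] flags=1000 → (cmp)
[1] flags=1000 PL?F → skip
[2] flags=1000 GT?F → skip
[3] flags=1000 EQ?F → skip
[4] flags=1000 → (cmp)
[5] flags=1000 NE?T → r4=0x4c
[6] flags=1000 NE?T → r4=0x2a
[7] flags=1000 GE?F → skip

VAL = 0xda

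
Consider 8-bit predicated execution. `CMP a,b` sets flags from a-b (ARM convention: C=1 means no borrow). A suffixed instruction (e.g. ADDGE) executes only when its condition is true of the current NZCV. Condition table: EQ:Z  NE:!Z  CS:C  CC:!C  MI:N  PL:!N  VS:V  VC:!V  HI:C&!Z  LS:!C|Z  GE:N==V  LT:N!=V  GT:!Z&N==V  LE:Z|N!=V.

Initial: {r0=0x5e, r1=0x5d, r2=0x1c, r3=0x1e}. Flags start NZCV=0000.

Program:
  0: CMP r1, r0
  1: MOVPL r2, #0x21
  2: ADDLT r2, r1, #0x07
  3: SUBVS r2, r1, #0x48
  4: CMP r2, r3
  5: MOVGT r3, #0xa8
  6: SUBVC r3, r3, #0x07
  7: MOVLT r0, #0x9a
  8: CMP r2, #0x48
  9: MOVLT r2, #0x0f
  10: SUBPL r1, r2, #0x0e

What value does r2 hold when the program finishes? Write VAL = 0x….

VAL = 0x64

0: ✓ CMP  NZCV=1000
1: · MOVPL
2: ✓ ADDLT  r2←0x64
3: · SUBVS
4: ✓ CMP  NZCV=0010
5: ✓ MOVGT  r3←0xa8
6: ✓ SUBVC  r3←0xa1
7: · MOVLT
8: ✓ CMP  NZCV=0010
9: · MOVLT
10: ✓ SUBPL  r1←0x56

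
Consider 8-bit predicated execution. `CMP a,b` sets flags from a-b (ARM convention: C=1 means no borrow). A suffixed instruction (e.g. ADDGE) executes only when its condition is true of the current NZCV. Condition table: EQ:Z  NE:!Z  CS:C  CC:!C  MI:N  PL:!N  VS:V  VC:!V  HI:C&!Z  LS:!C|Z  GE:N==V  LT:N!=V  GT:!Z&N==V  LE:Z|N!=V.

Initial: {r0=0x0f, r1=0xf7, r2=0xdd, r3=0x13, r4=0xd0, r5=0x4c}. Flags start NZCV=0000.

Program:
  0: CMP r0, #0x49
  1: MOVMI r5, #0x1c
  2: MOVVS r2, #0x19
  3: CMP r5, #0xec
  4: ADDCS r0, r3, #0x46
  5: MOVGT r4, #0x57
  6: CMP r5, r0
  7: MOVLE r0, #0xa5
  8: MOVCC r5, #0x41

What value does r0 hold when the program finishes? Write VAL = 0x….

VAL = 0x0f

0: ✓ CMP  NZCV=1000
1: ✓ MOVMI  r5←0x1c
2: · MOVVS
3: ✓ CMP  NZCV=0000
4: · ADDCS
5: ✓ MOVGT  r4←0x57
6: ✓ CMP  NZCV=0010
7: · MOVLE
8: · MOVCC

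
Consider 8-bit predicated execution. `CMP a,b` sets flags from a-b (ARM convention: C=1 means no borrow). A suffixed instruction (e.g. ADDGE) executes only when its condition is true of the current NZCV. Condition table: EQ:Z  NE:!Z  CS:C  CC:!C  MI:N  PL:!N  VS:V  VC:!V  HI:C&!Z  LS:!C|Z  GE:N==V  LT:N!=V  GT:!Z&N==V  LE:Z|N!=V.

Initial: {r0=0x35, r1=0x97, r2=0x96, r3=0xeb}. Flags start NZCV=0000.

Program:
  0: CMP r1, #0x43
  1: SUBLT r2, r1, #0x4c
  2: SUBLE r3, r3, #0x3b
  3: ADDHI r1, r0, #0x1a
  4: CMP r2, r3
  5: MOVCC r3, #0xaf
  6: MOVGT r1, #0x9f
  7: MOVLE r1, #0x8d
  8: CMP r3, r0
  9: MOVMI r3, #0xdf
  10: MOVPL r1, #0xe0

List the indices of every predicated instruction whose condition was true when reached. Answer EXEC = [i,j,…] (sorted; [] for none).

0: ✓ CMP  NZCV=0011
1: ✓ SUBLT  r2←0x4b
2: ✓ SUBLE  r3←0xb0
3: ✓ ADDHI  r1←0x4f
4: ✓ CMP  NZCV=1001
5: ✓ MOVCC  r3←0xaf
6: ✓ MOVGT  r1←0x9f
7: · MOVLE
8: ✓ CMP  NZCV=0011
9: · MOVMI
10: ✓ MOVPL  r1←0xe0

EXEC = [1,2,3,5,6,10]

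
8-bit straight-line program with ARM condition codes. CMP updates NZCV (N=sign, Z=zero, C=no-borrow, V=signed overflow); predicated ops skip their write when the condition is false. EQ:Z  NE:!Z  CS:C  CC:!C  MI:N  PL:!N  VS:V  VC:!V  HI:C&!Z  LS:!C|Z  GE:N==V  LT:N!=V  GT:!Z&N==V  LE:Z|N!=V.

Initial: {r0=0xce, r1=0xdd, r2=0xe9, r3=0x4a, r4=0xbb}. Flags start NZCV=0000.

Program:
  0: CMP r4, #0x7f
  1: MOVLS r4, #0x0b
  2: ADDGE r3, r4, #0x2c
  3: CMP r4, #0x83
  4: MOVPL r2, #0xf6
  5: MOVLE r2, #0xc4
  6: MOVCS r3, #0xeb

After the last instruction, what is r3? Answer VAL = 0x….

VAL = 0xeb

0: ✓ CMP  NZCV=0011
1: · MOVLS
2: · ADDGE
3: ✓ CMP  NZCV=0010
4: ✓ MOVPL  r2←0xf6
5: · MOVLE
6: ✓ MOVCS  r3←0xeb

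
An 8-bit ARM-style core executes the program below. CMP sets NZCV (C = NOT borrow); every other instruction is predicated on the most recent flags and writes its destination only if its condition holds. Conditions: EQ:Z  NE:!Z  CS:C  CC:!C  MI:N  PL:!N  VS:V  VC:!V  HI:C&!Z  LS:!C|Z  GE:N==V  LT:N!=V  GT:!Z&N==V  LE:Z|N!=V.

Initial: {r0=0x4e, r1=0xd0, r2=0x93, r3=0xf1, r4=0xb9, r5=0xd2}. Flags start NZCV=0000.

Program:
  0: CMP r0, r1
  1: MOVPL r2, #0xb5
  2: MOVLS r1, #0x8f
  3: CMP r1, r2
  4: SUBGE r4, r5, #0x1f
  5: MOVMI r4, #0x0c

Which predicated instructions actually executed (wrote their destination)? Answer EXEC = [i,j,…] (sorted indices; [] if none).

EXEC = [1,2,5]

[0] flags=0000 → (cmp)
[1] flags=0000 PL?T → r2=0xb5
[2] flags=0000 LS?T → r1=0x8f
[3] flags=1000 → (cmp)
[4] flags=1000 GE?F → skip
[5] flags=1000 MI?T → r4=0x0c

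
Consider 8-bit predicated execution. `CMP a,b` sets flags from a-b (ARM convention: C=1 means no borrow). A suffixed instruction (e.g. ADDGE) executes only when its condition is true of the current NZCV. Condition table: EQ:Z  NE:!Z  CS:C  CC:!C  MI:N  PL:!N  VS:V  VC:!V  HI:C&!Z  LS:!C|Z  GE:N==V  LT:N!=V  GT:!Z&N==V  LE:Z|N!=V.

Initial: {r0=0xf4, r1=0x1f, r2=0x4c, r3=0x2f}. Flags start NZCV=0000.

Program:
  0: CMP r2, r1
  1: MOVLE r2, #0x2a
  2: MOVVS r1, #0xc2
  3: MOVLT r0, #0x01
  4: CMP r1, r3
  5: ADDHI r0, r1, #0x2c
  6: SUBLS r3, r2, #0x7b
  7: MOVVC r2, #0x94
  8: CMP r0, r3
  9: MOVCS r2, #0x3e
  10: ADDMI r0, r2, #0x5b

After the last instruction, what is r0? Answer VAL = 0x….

[0] flags=0010 → (cmp)
[1] flags=0010 LE?F → skip
[2] flags=0010 VS?F → skip
[3] flags=0010 LT?F → skip
[4] flags=1000 → (cmp)
[5] flags=1000 HI?F → skip
[6] flags=1000 LS?T → r3=0xd1
[7] flags=1000 VC?T → r2=0x94
[8] flags=0010 → (cmp)
[9] flags=0010 CS?T → r2=0x3e
[10] flags=0010 MI?F → skip

VAL = 0xf4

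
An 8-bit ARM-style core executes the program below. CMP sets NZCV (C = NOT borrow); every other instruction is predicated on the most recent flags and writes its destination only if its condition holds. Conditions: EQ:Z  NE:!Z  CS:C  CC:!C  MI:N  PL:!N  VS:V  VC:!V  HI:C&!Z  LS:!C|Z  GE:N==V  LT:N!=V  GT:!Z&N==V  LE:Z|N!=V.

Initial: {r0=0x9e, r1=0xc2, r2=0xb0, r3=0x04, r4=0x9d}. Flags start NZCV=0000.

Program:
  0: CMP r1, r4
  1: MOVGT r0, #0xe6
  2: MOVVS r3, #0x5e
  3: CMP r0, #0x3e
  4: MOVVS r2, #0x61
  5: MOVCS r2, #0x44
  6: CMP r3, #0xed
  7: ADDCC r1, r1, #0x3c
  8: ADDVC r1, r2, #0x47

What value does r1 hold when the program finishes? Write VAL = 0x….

[0] flags=0010 → (cmp)
[1] flags=0010 GT?T → r0=0xe6
[2] flags=0010 VS?F → skip
[3] flags=1010 → (cmp)
[4] flags=1010 VS?F → skip
[5] flags=1010 CS?T → r2=0x44
[6] flags=0000 → (cmp)
[7] flags=0000 CC?T → r1=0xfe
[8] flags=0000 VC?T → r1=0x8b

VAL = 0x8b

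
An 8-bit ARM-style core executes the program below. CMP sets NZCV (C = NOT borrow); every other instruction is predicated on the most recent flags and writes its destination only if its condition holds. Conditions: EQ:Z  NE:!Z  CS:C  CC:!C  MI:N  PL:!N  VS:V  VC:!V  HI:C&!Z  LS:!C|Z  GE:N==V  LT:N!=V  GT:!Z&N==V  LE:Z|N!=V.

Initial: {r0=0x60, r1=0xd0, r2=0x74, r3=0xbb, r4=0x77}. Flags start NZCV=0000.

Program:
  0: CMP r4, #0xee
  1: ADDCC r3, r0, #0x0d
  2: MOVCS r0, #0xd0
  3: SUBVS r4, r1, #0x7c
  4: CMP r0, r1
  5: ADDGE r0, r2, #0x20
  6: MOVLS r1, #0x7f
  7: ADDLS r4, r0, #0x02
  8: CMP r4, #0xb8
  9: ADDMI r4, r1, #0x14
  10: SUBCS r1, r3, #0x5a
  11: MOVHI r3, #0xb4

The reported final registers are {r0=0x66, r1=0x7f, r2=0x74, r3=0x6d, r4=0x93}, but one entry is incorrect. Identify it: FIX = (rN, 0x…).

FIX = (r0, 0x94)

[0] flags=1001 → (cmp)
[1] flags=1001 CC?T → r3=0x6d
[2] flags=1001 CS?F → skip
[3] flags=1001 VS?T → r4=0x54
[4] flags=1001 → (cmp)
[5] flags=1001 GE?T → r0=0x94
[6] flags=1001 LS?T → r1=0x7f
[7] flags=1001 LS?T → r4=0x96
[8] flags=1000 → (cmp)
[9] flags=1000 MI?T → r4=0x93
[10] flags=1000 CS?F → skip
[11] flags=1000 HI?F → skip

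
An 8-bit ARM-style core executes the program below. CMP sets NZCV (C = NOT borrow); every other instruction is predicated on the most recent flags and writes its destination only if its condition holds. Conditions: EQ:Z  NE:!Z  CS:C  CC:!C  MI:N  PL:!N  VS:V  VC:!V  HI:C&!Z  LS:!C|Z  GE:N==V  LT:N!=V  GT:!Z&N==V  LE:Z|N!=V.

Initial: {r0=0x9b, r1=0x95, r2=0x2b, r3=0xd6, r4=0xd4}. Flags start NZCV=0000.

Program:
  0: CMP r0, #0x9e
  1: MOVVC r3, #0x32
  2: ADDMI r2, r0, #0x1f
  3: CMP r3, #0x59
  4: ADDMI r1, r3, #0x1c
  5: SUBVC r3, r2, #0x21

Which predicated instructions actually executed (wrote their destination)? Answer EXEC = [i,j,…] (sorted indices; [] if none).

0: ✓ CMP  NZCV=1000
1: ✓ MOVVC  r3←0x32
2: ✓ ADDMI  r2←0xba
3: ✓ CMP  NZCV=1000
4: ✓ ADDMI  r1←0x4e
5: ✓ SUBVC  r3←0x99

EXEC = [1,2,4,5]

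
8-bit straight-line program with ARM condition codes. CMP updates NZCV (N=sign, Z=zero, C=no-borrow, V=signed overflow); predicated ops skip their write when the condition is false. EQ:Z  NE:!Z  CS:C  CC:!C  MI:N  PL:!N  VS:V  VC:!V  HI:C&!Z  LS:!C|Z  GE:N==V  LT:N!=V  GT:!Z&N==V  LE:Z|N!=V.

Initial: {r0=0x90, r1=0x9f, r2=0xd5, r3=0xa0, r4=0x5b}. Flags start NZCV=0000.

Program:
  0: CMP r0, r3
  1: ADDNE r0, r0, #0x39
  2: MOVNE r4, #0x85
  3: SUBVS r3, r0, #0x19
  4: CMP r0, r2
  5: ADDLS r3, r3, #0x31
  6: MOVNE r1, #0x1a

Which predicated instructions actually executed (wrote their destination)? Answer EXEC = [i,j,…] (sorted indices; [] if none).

EXEC = [1,2,5,6]

0: ✓ CMP  NZCV=1000
1: ✓ ADDNE  r0←0xc9
2: ✓ MOVNE  r4←0x85
3: · SUBVS
4: ✓ CMP  NZCV=1000
5: ✓ ADDLS  r3←0xd1
6: ✓ MOVNE  r1←0x1a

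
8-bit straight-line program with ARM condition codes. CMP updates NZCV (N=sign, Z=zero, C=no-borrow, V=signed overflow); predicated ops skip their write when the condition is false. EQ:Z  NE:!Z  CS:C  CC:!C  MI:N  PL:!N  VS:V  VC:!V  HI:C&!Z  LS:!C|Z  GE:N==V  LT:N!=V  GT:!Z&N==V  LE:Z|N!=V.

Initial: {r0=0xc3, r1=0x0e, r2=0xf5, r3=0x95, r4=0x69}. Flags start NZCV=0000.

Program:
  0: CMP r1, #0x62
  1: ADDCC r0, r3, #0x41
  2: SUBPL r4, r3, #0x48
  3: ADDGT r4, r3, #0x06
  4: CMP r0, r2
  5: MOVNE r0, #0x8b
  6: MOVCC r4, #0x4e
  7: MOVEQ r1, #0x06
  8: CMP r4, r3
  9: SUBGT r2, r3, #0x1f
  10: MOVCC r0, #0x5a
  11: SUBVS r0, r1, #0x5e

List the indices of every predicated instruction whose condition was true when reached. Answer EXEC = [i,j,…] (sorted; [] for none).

EXEC = [1,5,6,9,10,11]

0: ✓ CMP  NZCV=1000
1: ✓ ADDCC  r0←0xd6
2: · SUBPL
3: · ADDGT
4: ✓ CMP  NZCV=1000
5: ✓ MOVNE  r0←0x8b
6: ✓ MOVCC  r4←0x4e
7: · MOVEQ
8: ✓ CMP  NZCV=1001
9: ✓ SUBGT  r2←0x76
10: ✓ MOVCC  r0←0x5a
11: ✓ SUBVS  r0←0xb0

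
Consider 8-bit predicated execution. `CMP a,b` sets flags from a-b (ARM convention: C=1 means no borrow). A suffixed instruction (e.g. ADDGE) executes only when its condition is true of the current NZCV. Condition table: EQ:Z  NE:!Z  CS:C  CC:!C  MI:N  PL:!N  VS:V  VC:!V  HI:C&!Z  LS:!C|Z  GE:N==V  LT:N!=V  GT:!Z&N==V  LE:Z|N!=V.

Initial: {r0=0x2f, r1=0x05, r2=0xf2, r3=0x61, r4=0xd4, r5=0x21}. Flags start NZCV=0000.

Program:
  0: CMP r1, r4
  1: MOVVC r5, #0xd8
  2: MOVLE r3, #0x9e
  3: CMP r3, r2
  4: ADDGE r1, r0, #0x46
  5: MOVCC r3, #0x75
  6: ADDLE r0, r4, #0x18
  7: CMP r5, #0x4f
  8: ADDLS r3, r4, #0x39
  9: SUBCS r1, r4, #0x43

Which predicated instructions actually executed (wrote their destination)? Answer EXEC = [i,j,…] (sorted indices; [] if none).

[0] flags=0000 → (cmp)
[1] flags=0000 VC?T → r5=0xd8
[2] flags=0000 LE?F → skip
[3] flags=0000 → (cmp)
[4] flags=0000 GE?T → r1=0x75
[5] flags=0000 CC?T → r3=0x75
[6] flags=0000 LE?F → skip
[7] flags=1010 → (cmp)
[8] flags=1010 LS?F → skip
[9] flags=1010 CS?T → r1=0x91

EXEC = [1,4,5,9]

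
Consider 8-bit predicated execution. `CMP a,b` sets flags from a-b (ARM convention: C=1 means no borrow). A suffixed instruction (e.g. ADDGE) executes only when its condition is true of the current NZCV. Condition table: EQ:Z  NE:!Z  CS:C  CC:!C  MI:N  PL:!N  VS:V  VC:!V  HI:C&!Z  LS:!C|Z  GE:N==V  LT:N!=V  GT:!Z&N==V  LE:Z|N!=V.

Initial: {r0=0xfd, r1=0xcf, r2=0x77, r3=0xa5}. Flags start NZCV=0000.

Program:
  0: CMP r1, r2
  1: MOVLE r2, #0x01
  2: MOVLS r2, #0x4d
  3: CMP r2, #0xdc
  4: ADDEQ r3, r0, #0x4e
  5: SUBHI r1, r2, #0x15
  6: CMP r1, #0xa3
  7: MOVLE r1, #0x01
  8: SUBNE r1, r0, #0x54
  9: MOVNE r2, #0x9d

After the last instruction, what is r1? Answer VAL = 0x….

VAL = 0xa9

0: ✓ CMP  NZCV=0011
1: ✓ MOVLE  r2←0x01
2: · MOVLS
3: ✓ CMP  NZCV=0000
4: · ADDEQ
5: · SUBHI
6: ✓ CMP  NZCV=0010
7: · MOVLE
8: ✓ SUBNE  r1←0xa9
9: ✓ MOVNE  r2←0x9d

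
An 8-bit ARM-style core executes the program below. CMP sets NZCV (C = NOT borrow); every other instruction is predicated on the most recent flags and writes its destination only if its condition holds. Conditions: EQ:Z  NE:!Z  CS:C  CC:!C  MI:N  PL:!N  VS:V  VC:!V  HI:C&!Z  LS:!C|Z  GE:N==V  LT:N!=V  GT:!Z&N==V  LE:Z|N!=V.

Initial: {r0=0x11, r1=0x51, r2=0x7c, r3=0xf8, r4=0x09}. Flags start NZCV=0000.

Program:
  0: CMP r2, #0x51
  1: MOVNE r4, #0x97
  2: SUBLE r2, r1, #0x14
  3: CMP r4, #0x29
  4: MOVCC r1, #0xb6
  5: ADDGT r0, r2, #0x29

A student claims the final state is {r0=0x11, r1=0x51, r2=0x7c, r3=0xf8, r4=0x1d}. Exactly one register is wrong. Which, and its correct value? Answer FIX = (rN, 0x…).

FIX = (r4, 0x97)

0: ✓ CMP  NZCV=0010
1: ✓ MOVNE  r4←0x97
2: · SUBLE
3: ✓ CMP  NZCV=0011
4: · MOVCC
5: · ADDGT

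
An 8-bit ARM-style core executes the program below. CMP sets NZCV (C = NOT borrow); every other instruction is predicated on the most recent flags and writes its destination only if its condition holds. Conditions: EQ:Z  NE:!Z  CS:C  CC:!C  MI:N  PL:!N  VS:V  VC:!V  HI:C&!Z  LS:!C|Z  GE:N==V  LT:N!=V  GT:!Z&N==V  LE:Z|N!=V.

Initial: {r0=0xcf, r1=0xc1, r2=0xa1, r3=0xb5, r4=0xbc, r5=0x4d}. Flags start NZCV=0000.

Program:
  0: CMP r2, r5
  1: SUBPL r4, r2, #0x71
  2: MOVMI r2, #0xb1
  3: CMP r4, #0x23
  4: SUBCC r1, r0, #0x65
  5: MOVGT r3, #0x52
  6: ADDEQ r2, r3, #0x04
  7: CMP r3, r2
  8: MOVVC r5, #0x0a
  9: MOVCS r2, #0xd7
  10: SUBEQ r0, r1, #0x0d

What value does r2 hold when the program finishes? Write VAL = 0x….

VAL = 0xa1

0: ✓ CMP  NZCV=0011
1: ✓ SUBPL  r4←0x30
2: · MOVMI
3: ✓ CMP  NZCV=0010
4: · SUBCC
5: ✓ MOVGT  r3←0x52
6: · ADDEQ
7: ✓ CMP  NZCV=1001
8: · MOVVC
9: · MOVCS
10: · SUBEQ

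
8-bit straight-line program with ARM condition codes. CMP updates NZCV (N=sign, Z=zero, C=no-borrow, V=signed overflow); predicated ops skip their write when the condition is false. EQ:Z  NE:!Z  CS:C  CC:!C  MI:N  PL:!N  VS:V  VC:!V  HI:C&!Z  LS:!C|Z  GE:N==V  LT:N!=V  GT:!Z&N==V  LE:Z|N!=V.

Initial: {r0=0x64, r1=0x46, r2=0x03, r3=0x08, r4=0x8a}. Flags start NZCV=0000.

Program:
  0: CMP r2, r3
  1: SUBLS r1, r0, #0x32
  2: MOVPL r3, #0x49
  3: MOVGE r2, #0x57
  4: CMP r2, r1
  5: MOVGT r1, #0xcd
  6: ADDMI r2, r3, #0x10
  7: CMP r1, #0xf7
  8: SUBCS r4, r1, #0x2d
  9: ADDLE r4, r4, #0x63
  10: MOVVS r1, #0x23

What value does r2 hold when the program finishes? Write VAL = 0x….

[0] flags=1000 → (cmp)
[1] flags=1000 LS?T → r1=0x32
[2] flags=1000 PL?F → skip
[3] flags=1000 GE?F → skip
[4] flags=1000 → (cmp)
[5] flags=1000 GT?F → skip
[6] flags=1000 MI?T → r2=0x18
[7] flags=0000 → (cmp)
[8] flags=0000 CS?F → skip
[9] flags=0000 LE?F → skip
[10] flags=0000 VS?F → skip

VAL = 0x18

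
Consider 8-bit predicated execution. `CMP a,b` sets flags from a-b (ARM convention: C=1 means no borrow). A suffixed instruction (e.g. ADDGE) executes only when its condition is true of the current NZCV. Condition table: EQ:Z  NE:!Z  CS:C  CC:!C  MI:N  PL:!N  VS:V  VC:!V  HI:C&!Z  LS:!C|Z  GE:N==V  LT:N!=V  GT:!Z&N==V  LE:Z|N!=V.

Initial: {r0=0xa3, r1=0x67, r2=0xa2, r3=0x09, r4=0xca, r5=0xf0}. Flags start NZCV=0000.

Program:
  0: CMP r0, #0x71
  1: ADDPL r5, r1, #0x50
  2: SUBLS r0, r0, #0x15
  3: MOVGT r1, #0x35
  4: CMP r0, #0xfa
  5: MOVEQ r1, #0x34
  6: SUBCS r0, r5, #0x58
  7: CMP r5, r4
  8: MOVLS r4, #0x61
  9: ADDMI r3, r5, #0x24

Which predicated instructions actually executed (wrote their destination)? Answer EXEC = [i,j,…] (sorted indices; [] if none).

0: ✓ CMP  NZCV=0011
1: ✓ ADDPL  r5←0xb7
2: · SUBLS
3: · MOVGT
4: ✓ CMP  NZCV=1000
5: · MOVEQ
6: · SUBCS
7: ✓ CMP  NZCV=1000
8: ✓ MOVLS  r4←0x61
9: ✓ ADDMI  r3←0xdb

EXEC = [1,8,9]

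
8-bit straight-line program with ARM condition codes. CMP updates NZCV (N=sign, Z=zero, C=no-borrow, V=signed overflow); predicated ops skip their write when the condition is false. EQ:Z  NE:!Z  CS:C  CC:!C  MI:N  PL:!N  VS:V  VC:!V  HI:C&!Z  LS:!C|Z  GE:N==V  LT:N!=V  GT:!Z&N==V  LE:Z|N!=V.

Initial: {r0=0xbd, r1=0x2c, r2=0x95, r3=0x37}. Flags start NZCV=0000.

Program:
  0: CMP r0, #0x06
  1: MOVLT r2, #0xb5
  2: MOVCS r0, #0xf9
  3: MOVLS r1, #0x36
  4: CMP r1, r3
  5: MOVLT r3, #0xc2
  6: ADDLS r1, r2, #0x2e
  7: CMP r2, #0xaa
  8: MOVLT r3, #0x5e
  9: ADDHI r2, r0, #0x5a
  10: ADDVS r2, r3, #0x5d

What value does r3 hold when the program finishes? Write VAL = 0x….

VAL = 0xc2

0: ✓ CMP  NZCV=1010
1: ✓ MOVLT  r2←0xb5
2: ✓ MOVCS  r0←0xf9
3: · MOVLS
4: ✓ CMP  NZCV=1000
5: ✓ MOVLT  r3←0xc2
6: ✓ ADDLS  r1←0xe3
7: ✓ CMP  NZCV=0010
8: · MOVLT
9: ✓ ADDHI  r2←0x53
10: · ADDVS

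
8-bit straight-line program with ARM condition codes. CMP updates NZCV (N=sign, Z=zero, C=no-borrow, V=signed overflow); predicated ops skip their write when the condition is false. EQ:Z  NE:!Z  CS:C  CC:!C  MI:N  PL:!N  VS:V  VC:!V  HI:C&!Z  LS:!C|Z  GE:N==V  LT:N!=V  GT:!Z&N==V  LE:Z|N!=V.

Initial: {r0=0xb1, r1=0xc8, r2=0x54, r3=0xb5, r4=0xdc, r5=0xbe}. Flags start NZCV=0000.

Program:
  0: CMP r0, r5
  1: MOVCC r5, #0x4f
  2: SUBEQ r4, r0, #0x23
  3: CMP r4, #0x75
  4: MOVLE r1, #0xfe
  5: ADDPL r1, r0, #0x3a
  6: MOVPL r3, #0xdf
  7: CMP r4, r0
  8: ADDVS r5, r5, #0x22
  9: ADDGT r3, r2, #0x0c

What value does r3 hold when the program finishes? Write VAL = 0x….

VAL = 0x60

0: ✓ CMP  NZCV=1000
1: ✓ MOVCC  r5←0x4f
2: · SUBEQ
3: ✓ CMP  NZCV=0011
4: ✓ MOVLE  r1←0xfe
5: ✓ ADDPL  r1←0xeb
6: ✓ MOVPL  r3←0xdf
7: ✓ CMP  NZCV=0010
8: · ADDVS
9: ✓ ADDGT  r3←0x60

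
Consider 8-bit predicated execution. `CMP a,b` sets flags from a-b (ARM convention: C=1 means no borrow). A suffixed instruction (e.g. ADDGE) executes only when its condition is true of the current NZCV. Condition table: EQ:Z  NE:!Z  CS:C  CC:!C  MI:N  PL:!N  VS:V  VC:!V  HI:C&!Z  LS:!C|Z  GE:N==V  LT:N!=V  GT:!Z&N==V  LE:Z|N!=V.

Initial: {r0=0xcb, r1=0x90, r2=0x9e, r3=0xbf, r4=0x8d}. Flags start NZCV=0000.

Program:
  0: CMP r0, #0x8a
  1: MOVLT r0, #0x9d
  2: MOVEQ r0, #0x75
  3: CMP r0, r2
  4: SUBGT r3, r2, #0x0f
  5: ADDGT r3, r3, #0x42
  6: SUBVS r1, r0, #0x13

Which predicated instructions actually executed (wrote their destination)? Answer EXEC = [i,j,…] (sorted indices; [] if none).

0: ✓ CMP  NZCV=0010
1: · MOVLT
2: · MOVEQ
3: ✓ CMP  NZCV=0010
4: ✓ SUBGT  r3←0x8f
5: ✓ ADDGT  r3←0xd1
6: · SUBVS

EXEC = [4,5]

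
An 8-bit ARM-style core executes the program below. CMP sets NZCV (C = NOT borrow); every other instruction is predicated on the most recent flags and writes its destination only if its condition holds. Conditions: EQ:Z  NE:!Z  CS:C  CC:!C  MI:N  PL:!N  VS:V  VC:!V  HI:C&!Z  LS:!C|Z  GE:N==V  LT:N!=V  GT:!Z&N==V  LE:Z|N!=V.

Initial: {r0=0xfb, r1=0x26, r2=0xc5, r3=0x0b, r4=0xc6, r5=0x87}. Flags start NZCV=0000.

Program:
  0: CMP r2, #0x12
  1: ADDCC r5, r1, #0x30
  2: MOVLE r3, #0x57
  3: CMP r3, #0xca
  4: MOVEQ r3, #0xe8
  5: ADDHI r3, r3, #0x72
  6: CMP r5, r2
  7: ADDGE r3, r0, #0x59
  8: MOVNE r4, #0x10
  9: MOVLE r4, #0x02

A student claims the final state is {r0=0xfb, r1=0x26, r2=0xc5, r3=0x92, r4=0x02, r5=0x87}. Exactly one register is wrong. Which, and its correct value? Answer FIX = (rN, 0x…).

FIX = (r3, 0x57)

0: ✓ CMP  NZCV=1010
1: · ADDCC
2: ✓ MOVLE  r3←0x57
3: ✓ CMP  NZCV=1001
4: · MOVEQ
5: · ADDHI
6: ✓ CMP  NZCV=1000
7: · ADDGE
8: ✓ MOVNE  r4←0x10
9: ✓ MOVLE  r4←0x02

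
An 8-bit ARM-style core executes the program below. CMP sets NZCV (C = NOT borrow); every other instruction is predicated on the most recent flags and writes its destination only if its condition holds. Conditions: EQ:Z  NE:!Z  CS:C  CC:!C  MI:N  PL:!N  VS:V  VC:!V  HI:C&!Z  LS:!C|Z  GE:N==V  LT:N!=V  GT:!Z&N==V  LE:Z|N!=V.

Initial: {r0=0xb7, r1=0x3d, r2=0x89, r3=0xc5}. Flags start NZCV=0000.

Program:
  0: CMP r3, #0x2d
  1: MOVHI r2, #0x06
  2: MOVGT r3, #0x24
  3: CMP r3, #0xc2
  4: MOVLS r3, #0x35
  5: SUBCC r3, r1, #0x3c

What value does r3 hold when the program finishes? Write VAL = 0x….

VAL = 0xc5

0: ✓ CMP  NZCV=1010
1: ✓ MOVHI  r2←0x06
2: · MOVGT
3: ✓ CMP  NZCV=0010
4: · MOVLS
5: · SUBCC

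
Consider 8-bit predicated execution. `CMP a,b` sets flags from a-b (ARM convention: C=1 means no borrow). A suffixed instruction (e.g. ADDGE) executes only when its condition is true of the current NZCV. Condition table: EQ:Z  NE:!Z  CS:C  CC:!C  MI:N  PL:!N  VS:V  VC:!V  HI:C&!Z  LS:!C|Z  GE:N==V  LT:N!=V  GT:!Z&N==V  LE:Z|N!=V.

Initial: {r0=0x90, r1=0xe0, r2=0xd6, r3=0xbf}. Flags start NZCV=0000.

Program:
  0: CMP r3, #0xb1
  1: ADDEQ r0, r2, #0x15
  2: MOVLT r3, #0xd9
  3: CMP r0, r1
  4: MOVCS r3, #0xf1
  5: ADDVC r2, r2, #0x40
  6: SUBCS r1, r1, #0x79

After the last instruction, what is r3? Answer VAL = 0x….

0: ✓ CMP  NZCV=0010
1: · ADDEQ
2: · MOVLT
3: ✓ CMP  NZCV=1000
4: · MOVCS
5: ✓ ADDVC  r2←0x16
6: · SUBCS

VAL = 0xbf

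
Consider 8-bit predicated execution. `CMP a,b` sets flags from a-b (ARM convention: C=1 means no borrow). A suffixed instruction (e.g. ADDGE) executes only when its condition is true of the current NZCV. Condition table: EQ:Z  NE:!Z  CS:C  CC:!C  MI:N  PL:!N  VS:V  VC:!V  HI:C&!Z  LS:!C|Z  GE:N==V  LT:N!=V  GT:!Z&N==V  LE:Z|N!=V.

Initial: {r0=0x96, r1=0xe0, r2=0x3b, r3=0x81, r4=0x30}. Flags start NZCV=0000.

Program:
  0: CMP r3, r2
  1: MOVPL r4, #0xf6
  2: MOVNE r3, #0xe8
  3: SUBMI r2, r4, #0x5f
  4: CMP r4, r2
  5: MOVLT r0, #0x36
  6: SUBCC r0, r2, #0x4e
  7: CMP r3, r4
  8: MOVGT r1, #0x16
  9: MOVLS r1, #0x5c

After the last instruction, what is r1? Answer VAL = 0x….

VAL = 0x5c

[0] flags=0011 → (cmp)
[1] flags=0011 PL?T → r4=0xf6
[2] flags=0011 NE?T → r3=0xe8
[3] flags=0011 MI?F → skip
[4] flags=1010 → (cmp)
[5] flags=1010 LT?T → r0=0x36
[6] flags=1010 CC?F → skip
[7] flags=1000 → (cmp)
[8] flags=1000 GT?F → skip
[9] flags=1000 LS?T → r1=0x5c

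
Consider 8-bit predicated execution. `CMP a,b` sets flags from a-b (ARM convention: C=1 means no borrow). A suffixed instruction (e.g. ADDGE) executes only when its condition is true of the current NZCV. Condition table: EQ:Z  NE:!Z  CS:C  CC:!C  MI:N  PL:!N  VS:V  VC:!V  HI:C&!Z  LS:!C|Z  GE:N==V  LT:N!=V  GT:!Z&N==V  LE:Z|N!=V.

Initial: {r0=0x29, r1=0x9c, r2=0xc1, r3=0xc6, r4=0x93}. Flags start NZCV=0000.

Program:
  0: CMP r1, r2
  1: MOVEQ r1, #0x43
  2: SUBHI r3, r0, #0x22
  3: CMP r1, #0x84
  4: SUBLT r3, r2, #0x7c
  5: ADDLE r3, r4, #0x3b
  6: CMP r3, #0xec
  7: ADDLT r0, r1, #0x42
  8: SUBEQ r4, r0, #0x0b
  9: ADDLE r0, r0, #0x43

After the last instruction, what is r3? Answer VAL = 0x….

VAL = 0xc6

0: ✓ CMP  NZCV=1000
1: · MOVEQ
2: · SUBHI
3: ✓ CMP  NZCV=0010
4: · SUBLT
5: · ADDLE
6: ✓ CMP  NZCV=1000
7: ✓ ADDLT  r0←0xde
8: · SUBEQ
9: ✓ ADDLE  r0←0x21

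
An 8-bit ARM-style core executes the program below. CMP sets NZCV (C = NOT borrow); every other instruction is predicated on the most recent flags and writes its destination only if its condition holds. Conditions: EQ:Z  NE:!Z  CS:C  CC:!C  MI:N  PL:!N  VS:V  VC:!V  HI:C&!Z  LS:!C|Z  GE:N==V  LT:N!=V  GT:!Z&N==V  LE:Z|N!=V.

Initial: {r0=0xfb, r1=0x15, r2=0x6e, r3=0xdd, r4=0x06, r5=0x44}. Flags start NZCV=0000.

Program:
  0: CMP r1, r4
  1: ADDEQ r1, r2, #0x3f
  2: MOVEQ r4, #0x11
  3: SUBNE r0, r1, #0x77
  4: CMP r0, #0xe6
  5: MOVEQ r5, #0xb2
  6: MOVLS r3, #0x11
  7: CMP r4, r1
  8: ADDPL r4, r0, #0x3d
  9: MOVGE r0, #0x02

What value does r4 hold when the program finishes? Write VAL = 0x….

VAL = 0x06

[0] flags=0010 → (cmp)
[1] flags=0010 EQ?F → skip
[2] flags=0010 EQ?F → skip
[3] flags=0010 NE?T → r0=0x9e
[4] flags=1000 → (cmp)
[5] flags=1000 EQ?F → skip
[6] flags=1000 LS?T → r3=0x11
[7] flags=1000 → (cmp)
[8] flags=1000 PL?F → skip
[9] flags=1000 GE?F → skip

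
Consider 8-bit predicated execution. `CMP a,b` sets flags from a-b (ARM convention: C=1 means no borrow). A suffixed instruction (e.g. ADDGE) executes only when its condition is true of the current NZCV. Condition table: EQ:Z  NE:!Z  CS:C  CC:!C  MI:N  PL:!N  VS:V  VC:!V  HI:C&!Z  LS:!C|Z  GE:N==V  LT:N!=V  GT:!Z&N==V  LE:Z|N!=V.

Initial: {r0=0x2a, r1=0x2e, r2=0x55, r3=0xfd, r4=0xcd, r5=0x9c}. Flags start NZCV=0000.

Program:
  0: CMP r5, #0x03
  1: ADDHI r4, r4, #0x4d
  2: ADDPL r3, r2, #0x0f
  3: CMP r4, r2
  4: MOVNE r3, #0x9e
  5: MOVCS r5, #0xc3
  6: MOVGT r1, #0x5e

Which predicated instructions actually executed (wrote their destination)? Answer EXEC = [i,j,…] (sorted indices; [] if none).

[0] flags=1010 → (cmp)
[1] flags=1010 HI?T → r4=0x1a
[2] flags=1010 PL?F → skip
[3] flags=1000 → (cmp)
[4] flags=1000 NE?T → r3=0x9e
[5] flags=1000 CS?F → skip
[6] flags=1000 GT?F → skip

EXEC = [1,4]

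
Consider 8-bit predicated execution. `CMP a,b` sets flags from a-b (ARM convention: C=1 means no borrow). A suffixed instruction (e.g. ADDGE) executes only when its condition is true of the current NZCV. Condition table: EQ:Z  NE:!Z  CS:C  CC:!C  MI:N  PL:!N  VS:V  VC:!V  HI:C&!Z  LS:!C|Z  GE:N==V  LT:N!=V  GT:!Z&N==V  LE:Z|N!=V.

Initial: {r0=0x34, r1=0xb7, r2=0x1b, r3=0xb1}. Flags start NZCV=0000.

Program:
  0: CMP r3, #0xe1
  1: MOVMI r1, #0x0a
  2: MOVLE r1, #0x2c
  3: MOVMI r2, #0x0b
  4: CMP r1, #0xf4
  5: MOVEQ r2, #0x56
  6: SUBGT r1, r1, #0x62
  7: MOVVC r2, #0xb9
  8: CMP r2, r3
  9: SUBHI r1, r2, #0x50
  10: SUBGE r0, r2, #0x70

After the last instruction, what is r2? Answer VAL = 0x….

VAL = 0xb9

[0] flags=1000 → (cmp)
[1] flags=1000 MI?T → r1=0x0a
[2] flags=1000 LE?T → r1=0x2c
[3] flags=1000 MI?T → r2=0x0b
[4] flags=0000 → (cmp)
[5] flags=0000 EQ?F → skip
[6] flags=0000 GT?T → r1=0xca
[7] flags=0000 VC?T → r2=0xb9
[8] flags=0010 → (cmp)
[9] flags=0010 HI?T → r1=0x69
[10] flags=0010 GE?T → r0=0x49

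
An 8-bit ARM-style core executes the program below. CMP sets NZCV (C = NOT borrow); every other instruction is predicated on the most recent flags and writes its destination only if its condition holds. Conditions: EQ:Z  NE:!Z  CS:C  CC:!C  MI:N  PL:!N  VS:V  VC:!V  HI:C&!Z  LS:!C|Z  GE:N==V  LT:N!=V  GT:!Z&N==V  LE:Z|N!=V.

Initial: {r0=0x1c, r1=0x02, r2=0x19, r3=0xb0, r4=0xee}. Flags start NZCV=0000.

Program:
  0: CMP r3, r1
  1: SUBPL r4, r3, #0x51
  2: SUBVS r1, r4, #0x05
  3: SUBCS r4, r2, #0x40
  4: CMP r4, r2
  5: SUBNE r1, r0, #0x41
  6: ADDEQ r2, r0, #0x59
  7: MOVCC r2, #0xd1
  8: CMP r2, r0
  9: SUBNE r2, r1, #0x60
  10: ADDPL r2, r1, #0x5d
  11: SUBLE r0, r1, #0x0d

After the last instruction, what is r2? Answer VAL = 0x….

0: ✓ CMP  NZCV=1010
1: · SUBPL
2: · SUBVS
3: ✓ SUBCS  r4←0xd9
4: ✓ CMP  NZCV=1010
5: ✓ SUBNE  r1←0xdb
6: · ADDEQ
7: · MOVCC
8: ✓ CMP  NZCV=1000
9: ✓ SUBNE  r2←0x7b
10: · ADDPL
11: ✓ SUBLE  r0←0xce

VAL = 0x7b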